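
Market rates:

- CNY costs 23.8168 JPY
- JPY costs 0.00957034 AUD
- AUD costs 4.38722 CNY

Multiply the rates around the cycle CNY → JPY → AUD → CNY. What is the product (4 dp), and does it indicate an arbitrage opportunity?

1.0000 (no arbitrage)

Around CNY → JPY → AUD → CNY: 1 × 23.8168 × 0.00957034 × 4.38722 = 1.000000
Product ≈ 1 (deviation 0.000%, within rounding noise).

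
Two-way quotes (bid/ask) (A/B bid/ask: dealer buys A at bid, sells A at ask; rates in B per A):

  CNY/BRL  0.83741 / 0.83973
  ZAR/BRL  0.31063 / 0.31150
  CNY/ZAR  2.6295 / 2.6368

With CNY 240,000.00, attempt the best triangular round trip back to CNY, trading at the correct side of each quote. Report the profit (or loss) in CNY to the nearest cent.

Best loop CNY → BRL → ZAR → CNY:
CNY 240,000.00 × 0.83741 (sell CNY at bid) = BRL 200,978.40
BRL 200,978.40 ÷ 0.31150 (buy ZAR at ask) = ZAR 645,195.51
ZAR 645,195.51 ÷ 2.6368 (buy CNY at ask) = CNY 244,688.83

Net profit: CNY 4,688.83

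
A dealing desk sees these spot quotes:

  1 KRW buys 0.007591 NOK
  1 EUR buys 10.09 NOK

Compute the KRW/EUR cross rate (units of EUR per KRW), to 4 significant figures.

1 KRW × 0.007591 = 0.007591 NOK
0.007591 NOK ÷ 10.09 = 0.000752329 EUR

KRW/EUR = 0.0007523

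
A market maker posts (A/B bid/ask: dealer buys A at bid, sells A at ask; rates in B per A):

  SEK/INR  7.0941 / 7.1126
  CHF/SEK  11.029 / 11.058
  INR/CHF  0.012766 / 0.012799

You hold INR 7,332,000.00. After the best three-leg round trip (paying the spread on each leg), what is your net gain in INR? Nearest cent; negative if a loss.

Best loop INR → CHF → SEK → INR:
INR 7,332,000.00 × 0.012766 (sell INR at bid) = CHF 93,600.31
CHF 93,600.31 × 11.029 (sell CHF at bid) = SEK 1,032,317.84
SEK 1,032,317.84 × 7.0941 (sell SEK at bid) = INR 7,323,366.00

Net result: INR -8,634.00 (no profitable arbitrage after spreads)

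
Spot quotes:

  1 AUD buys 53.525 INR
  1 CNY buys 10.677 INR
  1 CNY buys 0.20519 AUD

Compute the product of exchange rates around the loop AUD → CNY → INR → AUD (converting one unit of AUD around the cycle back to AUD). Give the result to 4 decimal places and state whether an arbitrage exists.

0.9722 (arbitrage exists)

Around AUD → CNY → INR → AUD: 1 ÷ 0.20519 × 10.677 ÷ 53.525 = 0.972157
Product < 1; profitable direction is AUD → INR → CNY → AUD.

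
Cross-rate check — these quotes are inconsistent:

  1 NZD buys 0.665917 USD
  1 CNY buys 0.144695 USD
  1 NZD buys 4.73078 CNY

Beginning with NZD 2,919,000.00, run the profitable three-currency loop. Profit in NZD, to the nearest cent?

Profitable loop is NZD → CNY → USD → NZD:
NZD 2,919,000.00 × 4.73078 = CNY 13,809,146.82
CNY 13,809,146.82 × 0.144695 = USD 1,998,114.50
USD 1,998,114.50 ÷ 0.665917 = NZD 3,000,545.86
Profit = NZD 3,000,545.86 − NZD 2,919,000.00

Profit: NZD 81,545.86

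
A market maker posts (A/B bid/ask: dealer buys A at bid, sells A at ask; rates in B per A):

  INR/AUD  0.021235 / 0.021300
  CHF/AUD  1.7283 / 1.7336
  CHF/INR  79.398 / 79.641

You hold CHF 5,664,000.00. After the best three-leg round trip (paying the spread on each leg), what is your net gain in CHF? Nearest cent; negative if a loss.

Best loop CHF → AUD → INR → CHF:
CHF 5,664,000.00 × 1.7283 (sell CHF at bid) = AUD 9,789,091.20
AUD 9,789,091.20 ÷ 0.021300 (buy INR at ask) = INR 459,581,746.48
INR 459,581,746.48 ÷ 79.641 (buy CHF at ask) = CHF 5,770,667.70

Net profit: CHF 106,667.70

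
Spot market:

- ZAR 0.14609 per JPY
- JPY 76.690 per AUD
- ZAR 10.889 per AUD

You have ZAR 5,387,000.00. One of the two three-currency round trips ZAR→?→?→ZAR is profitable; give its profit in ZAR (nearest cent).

Profit: ZAR 155,659.56

Profitable loop is ZAR → AUD → JPY → ZAR:
ZAR 5,387,000.00 ÷ 10.889 = AUD 494,719.44
AUD 494,719.44 × 76.690 = JPY 37,940,034
JPY 37,940,034 × 0.14609 = ZAR 5,542,659.56
Profit = ZAR 5,542,659.56 − ZAR 5,387,000.00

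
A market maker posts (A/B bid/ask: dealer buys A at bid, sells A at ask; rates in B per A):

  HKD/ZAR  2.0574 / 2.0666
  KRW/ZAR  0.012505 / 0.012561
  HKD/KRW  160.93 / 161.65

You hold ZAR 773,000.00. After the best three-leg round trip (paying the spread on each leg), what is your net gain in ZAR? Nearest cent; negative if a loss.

Best loop ZAR → KRW → HKD → ZAR:
ZAR 773,000.00 ÷ 0.012561 (buy KRW at ask) = KRW 61,539,686
KRW 61,539,686 ÷ 161.65 (buy HKD at ask) = HKD 380,697.10
HKD 380,697.10 × 2.0574 (sell HKD at bid) = ZAR 783,246.22

Net profit: ZAR 10,246.22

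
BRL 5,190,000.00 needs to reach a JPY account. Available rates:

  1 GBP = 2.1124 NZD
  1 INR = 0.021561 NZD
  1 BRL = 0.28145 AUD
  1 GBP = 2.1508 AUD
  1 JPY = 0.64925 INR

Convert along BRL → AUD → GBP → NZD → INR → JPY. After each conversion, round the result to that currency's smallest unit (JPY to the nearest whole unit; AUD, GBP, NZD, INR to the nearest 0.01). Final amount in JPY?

JPY 102,485,845

BRL 5,190,000.00 × 0.28145 = AUD 1,460,725.50
AUD 1,460,725.50 ÷ 2.1508 = GBP 679,154.50
GBP 679,154.50 × 2.1124 = NZD 1,434,645.97
NZD 1,434,645.97 ÷ 0.021561 = INR 66,538,934.65
INR 66,538,934.65 ÷ 0.64925 = JPY 102,485,845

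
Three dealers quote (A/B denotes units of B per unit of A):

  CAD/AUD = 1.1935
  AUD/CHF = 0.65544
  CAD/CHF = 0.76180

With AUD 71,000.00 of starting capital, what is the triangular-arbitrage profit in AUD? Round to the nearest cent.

Profitable loop is AUD → CHF → CAD → AUD:
AUD 71,000.00 × 0.65544 = CHF 46,536.24
CHF 46,536.24 ÷ 0.76180 = CAD 61,087.21
CAD 61,087.21 × 1.1935 = AUD 72,907.59
Profit = AUD 72,907.59 − AUD 71,000.00

Profit: AUD 1,907.59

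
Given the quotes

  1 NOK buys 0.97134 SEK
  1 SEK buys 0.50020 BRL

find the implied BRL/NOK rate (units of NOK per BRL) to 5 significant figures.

1 BRL ÷ 0.50020 = 1.9992 SEK
1.9992 SEK ÷ 0.97134 = 2.05819 NOK

BRL/NOK = 2.0582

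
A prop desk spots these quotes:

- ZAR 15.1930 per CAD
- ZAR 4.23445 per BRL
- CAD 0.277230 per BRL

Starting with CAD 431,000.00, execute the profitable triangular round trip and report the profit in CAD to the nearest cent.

Profitable loop is CAD → BRL → ZAR → CAD:
CAD 431,000.00 ÷ 0.277230 = BRL 1,554,665.80
BRL 1,554,665.80 × 4.23445 = ZAR 6,583,154.60
ZAR 6,583,154.60 ÷ 15.1930 = CAD 433,301.82
Profit = CAD 433,301.82 − CAD 431,000.00

Profit: CAD 2,301.82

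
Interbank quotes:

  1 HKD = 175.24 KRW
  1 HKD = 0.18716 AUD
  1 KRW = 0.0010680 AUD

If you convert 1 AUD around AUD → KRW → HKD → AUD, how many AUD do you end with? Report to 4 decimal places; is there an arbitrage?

1.0000 (no arbitrage)

Around AUD → KRW → HKD → AUD: 1 ÷ 0.0010680 ÷ 175.24 × 0.18716 = 1.000020
Product ≈ 1 (deviation 0.002%, within rounding noise).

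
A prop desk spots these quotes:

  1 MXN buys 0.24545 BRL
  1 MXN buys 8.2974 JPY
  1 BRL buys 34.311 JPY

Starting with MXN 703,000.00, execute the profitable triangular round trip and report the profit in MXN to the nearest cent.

Profit: MXN 10,525.85

Profitable loop is MXN → BRL → JPY → MXN:
MXN 703,000.00 × 0.24545 = BRL 172,551.35
BRL 172,551.35 × 34.311 = JPY 5,920,409
JPY 5,920,409 ÷ 8.2974 = MXN 713,525.85
Profit = MXN 713,525.85 − MXN 703,000.00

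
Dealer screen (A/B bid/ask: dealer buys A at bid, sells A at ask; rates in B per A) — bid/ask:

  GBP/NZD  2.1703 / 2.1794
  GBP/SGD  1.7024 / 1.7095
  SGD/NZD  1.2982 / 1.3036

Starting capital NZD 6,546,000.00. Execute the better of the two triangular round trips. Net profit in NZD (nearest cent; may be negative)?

Best loop NZD → GBP → SGD → NZD:
NZD 6,546,000.00 ÷ 2.1794 (buy GBP at ask) = GBP 3,003,578.97
GBP 3,003,578.97 × 1.7024 (sell GBP at bid) = SGD 5,113,292.83
SGD 5,113,292.83 × 1.2982 (sell SGD at bid) = NZD 6,638,076.76

Net profit: NZD 92,076.76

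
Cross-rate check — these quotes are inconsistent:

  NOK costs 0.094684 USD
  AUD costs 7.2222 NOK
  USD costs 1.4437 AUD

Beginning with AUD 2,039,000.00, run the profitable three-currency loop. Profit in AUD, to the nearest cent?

Profit: AUD 26,352.39

Profitable loop is AUD → USD → NOK → AUD:
AUD 2,039,000.00 ÷ 1.4437 = USD 1,412,343.28
USD 1,412,343.28 ÷ 0.094684 = NOK 14,916,388.03
NOK 14,916,388.03 ÷ 7.2222 = AUD 2,065,352.39
Profit = AUD 2,065,352.39 − AUD 2,039,000.00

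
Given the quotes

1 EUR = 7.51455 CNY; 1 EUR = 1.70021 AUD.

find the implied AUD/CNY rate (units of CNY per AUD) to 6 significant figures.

AUD/CNY = 4.41978

1 AUD ÷ 1.70021 = 0.588163 EUR
0.588163 EUR × 7.51455 = 4.41978 CNY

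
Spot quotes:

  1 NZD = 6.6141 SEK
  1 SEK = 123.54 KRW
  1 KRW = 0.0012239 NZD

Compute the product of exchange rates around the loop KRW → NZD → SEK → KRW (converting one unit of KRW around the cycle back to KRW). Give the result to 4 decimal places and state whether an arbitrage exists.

1.0001 (no arbitrage)

Around KRW → NZD → SEK → KRW: 1 × 0.0012239 × 6.6141 × 123.54 = 1.000056
Product ≈ 1 (deviation 0.006%, within rounding noise).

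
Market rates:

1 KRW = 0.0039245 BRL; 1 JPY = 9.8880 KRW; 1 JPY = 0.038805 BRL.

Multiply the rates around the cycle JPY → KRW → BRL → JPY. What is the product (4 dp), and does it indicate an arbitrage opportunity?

Around JPY → KRW → BRL → JPY: 1 × 9.8880 × 0.0039245 ÷ 0.038805 = 1.000012
Product ≈ 1 (deviation 0.001%, within rounding noise).

1.0000 (no arbitrage)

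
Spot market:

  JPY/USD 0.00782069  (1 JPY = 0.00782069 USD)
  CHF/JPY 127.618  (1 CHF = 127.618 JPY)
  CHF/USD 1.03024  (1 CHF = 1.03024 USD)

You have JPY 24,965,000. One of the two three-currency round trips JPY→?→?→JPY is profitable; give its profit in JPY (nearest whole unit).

Profitable loop is JPY → CHF → USD → JPY:
JPY 24,965,000 ÷ 127.618 = CHF 195,622.87
CHF 195,622.87 × 1.03024 = USD 201,538.51
USD 201,538.51 ÷ 0.00782069 = JPY 25,769,914
Profit = JPY 25,769,914 − JPY 24,965,000

Profit: JPY 804,914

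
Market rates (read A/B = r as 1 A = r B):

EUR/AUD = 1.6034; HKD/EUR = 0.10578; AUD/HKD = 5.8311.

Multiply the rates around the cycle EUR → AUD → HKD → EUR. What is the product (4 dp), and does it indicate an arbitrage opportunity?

Around EUR → AUD → HKD → EUR: 1 × 1.6034 × 5.8311 × 0.10578 = 0.988999
Product < 1; profitable direction is EUR → HKD → AUD → EUR.

0.9890 (arbitrage exists)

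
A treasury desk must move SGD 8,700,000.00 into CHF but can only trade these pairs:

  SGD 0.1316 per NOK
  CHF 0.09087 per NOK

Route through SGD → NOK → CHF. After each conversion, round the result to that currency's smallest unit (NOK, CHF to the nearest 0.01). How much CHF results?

CHF 6,007,363.22

SGD 8,700,000.00 ÷ 0.1316 = NOK 66,109,422.49
NOK 66,109,422.49 × 0.09087 = CHF 6,007,363.22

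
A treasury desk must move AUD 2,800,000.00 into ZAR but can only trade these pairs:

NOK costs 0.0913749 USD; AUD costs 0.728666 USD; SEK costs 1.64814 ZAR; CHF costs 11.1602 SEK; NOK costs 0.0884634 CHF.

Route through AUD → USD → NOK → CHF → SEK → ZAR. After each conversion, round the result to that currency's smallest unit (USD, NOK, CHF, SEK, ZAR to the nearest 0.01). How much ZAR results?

AUD 2,800,000.00 × 0.728666 = USD 2,040,264.80
USD 2,040,264.80 ÷ 0.0913749 = NOK 22,328,503.78
NOK 22,328,503.78 × 0.0884634 = CHF 1,975,255.36
CHF 1,975,255.36 × 11.1602 = SEK 22,044,244.87
SEK 22,044,244.87 × 1.64814 = ZAR 36,332,001.74

ZAR 36,332,001.74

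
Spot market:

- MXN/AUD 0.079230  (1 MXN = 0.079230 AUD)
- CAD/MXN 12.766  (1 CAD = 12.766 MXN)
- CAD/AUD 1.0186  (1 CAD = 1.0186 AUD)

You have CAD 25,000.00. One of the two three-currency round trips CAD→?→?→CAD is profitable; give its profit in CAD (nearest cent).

Profit: CAD 176.72

Profitable loop is CAD → AUD → MXN → CAD:
CAD 25,000.00 × 1.0186 = AUD 25,465.00
AUD 25,465.00 ÷ 0.079230 = MXN 321,406.03
MXN 321,406.03 ÷ 12.766 = CAD 25,176.72
Profit = CAD 25,176.72 − CAD 25,000.00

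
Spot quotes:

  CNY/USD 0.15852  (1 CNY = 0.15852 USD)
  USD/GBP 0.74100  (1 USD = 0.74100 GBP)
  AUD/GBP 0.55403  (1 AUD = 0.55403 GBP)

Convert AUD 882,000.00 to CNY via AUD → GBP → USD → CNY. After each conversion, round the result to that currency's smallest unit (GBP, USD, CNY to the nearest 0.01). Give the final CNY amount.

CNY 4,160,059.99

AUD 882,000.00 × 0.55403 = GBP 488,654.46
GBP 488,654.46 ÷ 0.74100 = USD 659,452.71
USD 659,452.71 ÷ 0.15852 = CNY 4,160,059.99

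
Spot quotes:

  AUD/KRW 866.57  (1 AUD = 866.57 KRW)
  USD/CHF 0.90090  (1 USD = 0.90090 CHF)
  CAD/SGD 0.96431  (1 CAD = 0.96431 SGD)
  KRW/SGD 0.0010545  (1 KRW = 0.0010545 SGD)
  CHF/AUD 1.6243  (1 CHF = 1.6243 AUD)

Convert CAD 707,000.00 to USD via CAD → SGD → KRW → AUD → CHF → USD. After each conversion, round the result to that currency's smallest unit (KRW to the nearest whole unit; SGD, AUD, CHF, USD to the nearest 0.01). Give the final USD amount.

CAD 707,000.00 × 0.96431 = SGD 681,767.17
SGD 681,767.17 ÷ 0.0010545 = KRW 646,531,219
KRW 646,531,219 ÷ 866.57 = AUD 746,080.78
AUD 746,080.78 ÷ 1.6243 = CHF 459,324.50
CHF 459,324.50 ÷ 0.90090 = USD 509,850.70

USD 509,850.70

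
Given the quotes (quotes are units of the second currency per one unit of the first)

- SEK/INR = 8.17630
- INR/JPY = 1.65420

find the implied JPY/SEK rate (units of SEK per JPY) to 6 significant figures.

JPY/SEK = 0.0739359

1 JPY ÷ 1.65420 = 0.604522 INR
0.604522 INR ÷ 8.17630 = 0.0739359 SEK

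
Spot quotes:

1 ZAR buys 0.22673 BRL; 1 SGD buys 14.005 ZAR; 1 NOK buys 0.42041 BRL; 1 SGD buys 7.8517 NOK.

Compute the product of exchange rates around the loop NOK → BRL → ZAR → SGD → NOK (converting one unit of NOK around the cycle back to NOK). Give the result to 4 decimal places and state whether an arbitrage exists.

1.0395 (arbitrage exists)

Around NOK → BRL → ZAR → SGD → NOK: 1 × 0.42041 ÷ 0.22673 ÷ 14.005 × 7.8517 = 1.039548
Product > 1; profitable direction is NOK → BRL → ZAR → SGD → NOK.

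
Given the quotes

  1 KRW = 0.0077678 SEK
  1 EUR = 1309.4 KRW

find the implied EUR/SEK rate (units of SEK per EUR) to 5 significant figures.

1 EUR × 1309.4 = 1309.4 KRW
1309.4 KRW × 0.0077678 = 10.1712 SEK

EUR/SEK = 10.171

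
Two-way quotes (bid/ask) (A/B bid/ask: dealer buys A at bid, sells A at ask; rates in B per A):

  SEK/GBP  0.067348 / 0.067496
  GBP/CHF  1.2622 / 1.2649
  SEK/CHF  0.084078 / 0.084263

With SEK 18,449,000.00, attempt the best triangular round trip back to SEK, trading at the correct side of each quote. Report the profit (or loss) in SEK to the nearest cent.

Best loop SEK → GBP → CHF → SEK:
SEK 18,449,000.00 × 0.067348 (sell SEK at bid) = GBP 1,242,503.25
GBP 1,242,503.25 × 1.2622 (sell GBP at bid) = CHF 1,568,287.60
CHF 1,568,287.60 ÷ 0.084263 (buy SEK at ask) = SEK 18,611,817.82

Net profit: SEK 162,817.82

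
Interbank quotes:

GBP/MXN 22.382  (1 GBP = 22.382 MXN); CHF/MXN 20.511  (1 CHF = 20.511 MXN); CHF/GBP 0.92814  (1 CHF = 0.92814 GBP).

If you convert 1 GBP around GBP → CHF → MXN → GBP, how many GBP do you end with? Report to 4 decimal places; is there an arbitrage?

0.9874 (arbitrage exists)

Around GBP → CHF → MXN → GBP: 1 ÷ 0.92814 × 20.511 ÷ 22.382 = 0.987358
Product < 1; profitable direction is GBP → MXN → CHF → GBP.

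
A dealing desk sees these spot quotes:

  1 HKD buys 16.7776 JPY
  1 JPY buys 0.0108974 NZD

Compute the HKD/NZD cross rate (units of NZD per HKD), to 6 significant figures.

HKD/NZD = 0.182832

1 HKD × 16.7776 = 16.7776 JPY
16.7776 JPY × 0.0108974 = 0.182832 NZD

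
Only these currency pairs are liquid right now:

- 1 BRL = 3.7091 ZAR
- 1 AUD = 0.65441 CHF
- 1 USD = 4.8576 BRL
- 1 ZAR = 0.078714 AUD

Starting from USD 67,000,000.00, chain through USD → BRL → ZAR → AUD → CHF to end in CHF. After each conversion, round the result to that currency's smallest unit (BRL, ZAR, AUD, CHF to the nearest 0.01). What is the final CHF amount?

CHF 62,182,331.91

USD 67,000,000.00 × 4.8576 = BRL 325,459,200.00
BRL 325,459,200.00 × 3.7091 = ZAR 1,207,160,718.72
ZAR 1,207,160,718.72 × 0.078714 = AUD 95,020,448.81
AUD 95,020,448.81 × 0.65441 = CHF 62,182,331.91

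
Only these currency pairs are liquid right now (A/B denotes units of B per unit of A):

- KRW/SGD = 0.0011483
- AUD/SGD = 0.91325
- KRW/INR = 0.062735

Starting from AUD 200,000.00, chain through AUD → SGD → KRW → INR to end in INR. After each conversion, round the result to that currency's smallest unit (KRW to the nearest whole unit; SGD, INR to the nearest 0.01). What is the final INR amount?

AUD 200,000.00 × 0.91325 = SGD 182,650.00
SGD 182,650.00 ÷ 0.0011483 = KRW 159,061,221
KRW 159,061,221 × 0.062735 = INR 9,978,705.70

INR 9,978,705.70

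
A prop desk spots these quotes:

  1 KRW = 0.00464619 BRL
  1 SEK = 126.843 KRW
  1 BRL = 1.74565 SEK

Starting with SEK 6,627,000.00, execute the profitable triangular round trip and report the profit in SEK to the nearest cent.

Profit: SEK 190,695.72

Profitable loop is SEK → KRW → BRL → SEK:
SEK 6,627,000.00 × 126.843 = KRW 840,588,561
KRW 840,588,561 × 0.00464619 = BRL 3,905,534.17
BRL 3,905,534.17 × 1.74565 = SEK 6,817,695.72
Profit = SEK 6,817,695.72 − SEK 6,627,000.00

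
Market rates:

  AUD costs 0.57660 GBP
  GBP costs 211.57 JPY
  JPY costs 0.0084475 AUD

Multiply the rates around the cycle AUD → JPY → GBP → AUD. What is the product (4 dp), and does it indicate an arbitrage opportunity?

Around AUD → JPY → GBP → AUD: 1 ÷ 0.0084475 ÷ 211.57 ÷ 0.57660 = 0.970383
Product < 1; profitable direction is AUD → GBP → JPY → AUD.

0.9704 (arbitrage exists)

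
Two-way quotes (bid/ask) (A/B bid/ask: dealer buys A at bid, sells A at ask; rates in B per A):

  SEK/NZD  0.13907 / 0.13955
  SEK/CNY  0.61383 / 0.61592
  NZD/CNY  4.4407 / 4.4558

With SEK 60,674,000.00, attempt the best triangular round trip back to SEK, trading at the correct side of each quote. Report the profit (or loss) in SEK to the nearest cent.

Net profit: SEK 162,358.41

Best loop SEK → NZD → CNY → SEK:
SEK 60,674,000.00 × 0.13907 (sell SEK at bid) = NZD 8,437,933.18
NZD 8,437,933.18 × 4.4407 (sell NZD at bid) = CNY 37,470,329.87
CNY 37,470,329.87 ÷ 0.61592 (buy SEK at ask) = SEK 60,836,358.41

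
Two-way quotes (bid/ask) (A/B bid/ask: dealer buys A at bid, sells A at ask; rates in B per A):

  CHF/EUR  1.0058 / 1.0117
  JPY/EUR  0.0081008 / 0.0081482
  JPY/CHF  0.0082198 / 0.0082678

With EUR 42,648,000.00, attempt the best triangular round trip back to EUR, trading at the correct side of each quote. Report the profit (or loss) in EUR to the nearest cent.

Net profit: EUR 624,289.21

Best loop EUR → JPY → CHF → EUR:
EUR 42,648,000.00 ÷ 0.0081482 (buy JPY at ask) = JPY 5,234,039,420
JPY 5,234,039,420 × 0.0082198 (sell JPY at bid) = CHF 43,022,757.22
CHF 43,022,757.22 × 1.0058 (sell CHF at bid) = EUR 43,272,289.21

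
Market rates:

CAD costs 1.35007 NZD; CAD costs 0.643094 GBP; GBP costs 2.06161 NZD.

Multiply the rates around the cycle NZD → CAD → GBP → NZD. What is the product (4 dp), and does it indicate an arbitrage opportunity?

Around NZD → CAD → GBP → NZD: 1 ÷ 1.35007 × 0.643094 × 2.06161 = 0.982030
Product < 1; profitable direction is NZD → GBP → CAD → NZD.

0.9820 (arbitrage exists)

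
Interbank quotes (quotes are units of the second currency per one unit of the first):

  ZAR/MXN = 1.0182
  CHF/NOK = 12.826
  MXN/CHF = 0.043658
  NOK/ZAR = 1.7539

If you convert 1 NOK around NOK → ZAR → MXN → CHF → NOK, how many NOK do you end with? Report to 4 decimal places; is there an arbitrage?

1.0000 (no arbitrage)

Around NOK → ZAR → MXN → CHF → NOK: 1 × 1.7539 × 1.0182 × 0.043658 × 12.826 = 0.999984
Product ≈ 1 (deviation 0.002%, within rounding noise).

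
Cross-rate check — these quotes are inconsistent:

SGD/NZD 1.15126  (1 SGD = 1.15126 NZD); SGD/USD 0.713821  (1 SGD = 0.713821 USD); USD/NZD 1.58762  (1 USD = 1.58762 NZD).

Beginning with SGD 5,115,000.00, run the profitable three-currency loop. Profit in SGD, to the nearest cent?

Profitable loop is SGD → NZD → USD → SGD:
SGD 5,115,000.00 × 1.15126 = NZD 5,888,694.90
NZD 5,888,694.90 ÷ 1.58762 = USD 3,709,133.73
USD 3,709,133.73 ÷ 0.713821 = SGD 5,196,167.86
Profit = SGD 5,196,167.86 − SGD 5,115,000.00

Profit: SGD 81,167.86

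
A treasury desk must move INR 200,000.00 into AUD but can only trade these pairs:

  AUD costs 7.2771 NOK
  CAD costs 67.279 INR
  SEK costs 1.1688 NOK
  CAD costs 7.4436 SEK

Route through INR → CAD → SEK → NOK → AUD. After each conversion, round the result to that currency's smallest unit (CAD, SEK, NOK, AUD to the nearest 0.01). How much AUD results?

INR 200,000.00 ÷ 67.279 = CAD 2,972.70
CAD 2,972.70 × 7.4436 = SEK 22,127.59
SEK 22,127.59 × 1.1688 = NOK 25,862.73
NOK 25,862.73 ÷ 7.2771 = AUD 3,553.99

AUD 3,553.99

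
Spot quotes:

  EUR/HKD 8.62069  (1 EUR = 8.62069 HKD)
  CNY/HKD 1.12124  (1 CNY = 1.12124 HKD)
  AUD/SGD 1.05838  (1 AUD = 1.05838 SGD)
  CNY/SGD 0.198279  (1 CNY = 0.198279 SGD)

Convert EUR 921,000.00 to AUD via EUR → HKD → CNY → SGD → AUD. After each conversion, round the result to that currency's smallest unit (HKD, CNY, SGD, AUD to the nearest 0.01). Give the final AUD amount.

EUR 921,000.00 × 8.62069 = HKD 7,939,655.49
HKD 7,939,655.49 ÷ 1.12124 = CNY 7,081,138.28
CNY 7,081,138.28 × 0.198279 = SGD 1,404,041.02
SGD 1,404,041.02 ÷ 1.05838 = AUD 1,326,594.44

AUD 1,326,594.44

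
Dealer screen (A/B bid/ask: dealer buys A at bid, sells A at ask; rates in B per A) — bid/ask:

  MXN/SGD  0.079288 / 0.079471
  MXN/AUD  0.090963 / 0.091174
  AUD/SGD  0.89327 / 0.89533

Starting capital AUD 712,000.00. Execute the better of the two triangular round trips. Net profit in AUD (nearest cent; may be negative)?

Best loop AUD → SGD → MXN → AUD:
AUD 712,000.00 × 0.89327 (sell AUD at bid) = SGD 636,008.24
SGD 636,008.24 ÷ 0.079471 (buy MXN at ask) = MXN 8,003,022.99
MXN 8,003,022.99 × 0.090963 (sell MXN at bid) = AUD 727,978.98

Net profit: AUD 15,978.98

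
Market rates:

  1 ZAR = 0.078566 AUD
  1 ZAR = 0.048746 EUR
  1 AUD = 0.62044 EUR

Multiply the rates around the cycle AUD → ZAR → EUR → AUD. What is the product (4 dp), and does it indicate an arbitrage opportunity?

Around AUD → ZAR → EUR → AUD: 1 ÷ 0.078566 × 0.048746 ÷ 0.62044 = 1.000010
Product ≈ 1 (deviation 0.001%, within rounding noise).

1.0000 (no arbitrage)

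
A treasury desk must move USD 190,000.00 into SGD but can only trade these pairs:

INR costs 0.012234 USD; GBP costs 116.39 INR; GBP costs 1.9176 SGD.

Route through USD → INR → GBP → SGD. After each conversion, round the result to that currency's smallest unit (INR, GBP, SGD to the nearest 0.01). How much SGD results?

USD 190,000.00 ÷ 0.012234 = INR 15,530,488.80
INR 15,530,488.80 ÷ 116.39 = GBP 133,434.91
GBP 133,434.91 × 1.9176 = SGD 255,874.78

SGD 255,874.78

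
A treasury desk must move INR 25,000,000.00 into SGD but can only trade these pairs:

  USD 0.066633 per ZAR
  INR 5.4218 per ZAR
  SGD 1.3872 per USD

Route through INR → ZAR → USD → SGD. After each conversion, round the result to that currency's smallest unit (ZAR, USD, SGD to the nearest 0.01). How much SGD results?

INR 25,000,000.00 ÷ 5.4218 = ZAR 4,611,014.79
ZAR 4,611,014.79 × 0.066633 = USD 307,245.75
USD 307,245.75 × 1.3872 = SGD 426,211.30

SGD 426,211.30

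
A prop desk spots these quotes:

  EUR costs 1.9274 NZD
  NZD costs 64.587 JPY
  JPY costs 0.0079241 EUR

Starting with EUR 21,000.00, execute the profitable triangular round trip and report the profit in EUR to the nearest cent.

Profitable loop is EUR → JPY → NZD → EUR:
EUR 21,000.00 ÷ 0.0079241 = JPY 2,650,143
JPY 2,650,143 ÷ 64.587 = NZD 41,032.15
NZD 41,032.15 ÷ 1.9274 = EUR 21,288.86
Profit = EUR 21,288.86 − EUR 21,000.00

Profit: EUR 288.86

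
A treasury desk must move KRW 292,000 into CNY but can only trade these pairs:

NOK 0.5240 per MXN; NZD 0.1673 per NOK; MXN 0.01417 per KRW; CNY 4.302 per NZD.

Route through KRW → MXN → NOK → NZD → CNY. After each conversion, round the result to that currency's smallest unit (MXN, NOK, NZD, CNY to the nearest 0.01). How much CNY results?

CNY 1,560.46

KRW 292,000 × 0.01417 = MXN 4,137.64
MXN 4,137.64 × 0.5240 = NOK 2,168.12
NOK 2,168.12 × 0.1673 = NZD 362.73
NZD 362.73 × 4.302 = CNY 1,560.46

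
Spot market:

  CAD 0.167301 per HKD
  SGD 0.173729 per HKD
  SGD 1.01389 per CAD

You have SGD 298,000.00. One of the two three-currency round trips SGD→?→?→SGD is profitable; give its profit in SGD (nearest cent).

Profit: SGD 7,210.32

Profitable loop is SGD → CAD → HKD → SGD:
SGD 298,000.00 ÷ 1.01389 = CAD 293,917.49
CAD 293,917.49 ÷ 0.167301 = HKD 1,756,818.47
HKD 1,756,818.47 × 0.173729 = SGD 305,210.32
Profit = SGD 305,210.32 − SGD 298,000.00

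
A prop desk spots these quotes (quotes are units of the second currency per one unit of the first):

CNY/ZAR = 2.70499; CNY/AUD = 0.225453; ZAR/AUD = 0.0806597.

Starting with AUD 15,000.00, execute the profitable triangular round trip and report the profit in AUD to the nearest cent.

Profit: AUD 499.76

Profitable loop is AUD → ZAR → CNY → AUD:
AUD 15,000.00 ÷ 0.0806597 = ZAR 185,966.47
ZAR 185,966.47 ÷ 2.70499 = CNY 68,749.41
CNY 68,749.41 × 0.225453 = AUD 15,499.76
Profit = AUD 15,499.76 − AUD 15,000.00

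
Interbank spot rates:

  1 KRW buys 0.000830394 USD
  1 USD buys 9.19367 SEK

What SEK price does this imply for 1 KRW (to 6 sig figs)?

KRW/SEK = 0.00763437

1 KRW × 0.000830394 = 0.000830394 USD
0.000830394 USD × 9.19367 = 0.00763437 SEK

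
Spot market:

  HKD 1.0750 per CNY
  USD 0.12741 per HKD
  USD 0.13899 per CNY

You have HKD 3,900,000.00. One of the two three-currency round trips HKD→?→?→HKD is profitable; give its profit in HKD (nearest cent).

Profit: HKD 57,639.04

Profitable loop is HKD → CNY → USD → HKD:
HKD 3,900,000.00 ÷ 1.0750 = CNY 3,627,906.98
CNY 3,627,906.98 × 0.13899 = USD 504,242.79
USD 504,242.79 ÷ 0.12741 = HKD 3,957,639.04
Profit = HKD 3,957,639.04 − HKD 3,900,000.00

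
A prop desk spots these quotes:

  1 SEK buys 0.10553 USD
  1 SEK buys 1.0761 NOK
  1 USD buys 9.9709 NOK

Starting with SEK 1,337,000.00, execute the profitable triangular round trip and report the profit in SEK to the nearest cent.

Profitable loop is SEK → NOK → USD → SEK:
SEK 1,337,000.00 × 1.0761 = NOK 1,438,745.70
NOK 1,438,745.70 ÷ 9.9709 = USD 144,294.47
USD 144,294.47 ÷ 0.10553 = SEK 1,367,331.25
Profit = SEK 1,367,331.25 − SEK 1,337,000.00

Profit: SEK 30,331.25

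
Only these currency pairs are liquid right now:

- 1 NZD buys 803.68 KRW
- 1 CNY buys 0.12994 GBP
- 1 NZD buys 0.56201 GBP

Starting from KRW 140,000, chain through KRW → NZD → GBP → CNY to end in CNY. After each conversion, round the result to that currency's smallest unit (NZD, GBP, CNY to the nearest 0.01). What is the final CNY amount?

KRW 140,000 ÷ 803.68 = NZD 174.20
NZD 174.20 × 0.56201 = GBP 97.90
GBP 97.90 ÷ 0.12994 = CNY 753.42

CNY 753.42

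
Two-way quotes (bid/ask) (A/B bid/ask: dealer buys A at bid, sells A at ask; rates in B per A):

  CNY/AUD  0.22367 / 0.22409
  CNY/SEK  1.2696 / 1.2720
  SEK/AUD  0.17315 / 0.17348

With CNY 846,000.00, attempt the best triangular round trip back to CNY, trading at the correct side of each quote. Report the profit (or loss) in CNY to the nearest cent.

Net profit: CNY 11,514.70

Best loop CNY → AUD → SEK → CNY:
CNY 846,000.00 × 0.22367 (sell CNY at bid) = AUD 189,224.82
AUD 189,224.82 ÷ 0.17348 (buy SEK at ask) = SEK 1,090,758.70
SEK 1,090,758.70 ÷ 1.2720 (buy CNY at ask) = CNY 857,514.70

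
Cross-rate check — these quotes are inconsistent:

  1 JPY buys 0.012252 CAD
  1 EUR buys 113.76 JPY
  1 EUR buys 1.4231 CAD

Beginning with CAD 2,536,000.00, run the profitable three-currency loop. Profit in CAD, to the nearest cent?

Profitable loop is CAD → JPY → EUR → CAD:
CAD 2,536,000.00 ÷ 0.012252 = JPY 206,986,614
JPY 206,986,614 ÷ 113.76 = EUR 1,819,502.59
EUR 1,819,502.59 × 1.4231 = CAD 2,589,334.13
Profit = CAD 2,589,334.13 − CAD 2,536,000.00

Profit: CAD 53,334.13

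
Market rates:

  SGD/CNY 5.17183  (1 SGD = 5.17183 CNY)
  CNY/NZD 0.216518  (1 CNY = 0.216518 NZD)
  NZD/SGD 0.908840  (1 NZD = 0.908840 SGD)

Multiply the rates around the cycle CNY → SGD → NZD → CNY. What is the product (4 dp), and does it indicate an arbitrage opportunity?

0.9826 (arbitrage exists)

Around CNY → SGD → NZD → CNY: 1 ÷ 5.17183 ÷ 0.908840 ÷ 0.216518 = 0.982594
Product < 1; profitable direction is CNY → NZD → SGD → CNY.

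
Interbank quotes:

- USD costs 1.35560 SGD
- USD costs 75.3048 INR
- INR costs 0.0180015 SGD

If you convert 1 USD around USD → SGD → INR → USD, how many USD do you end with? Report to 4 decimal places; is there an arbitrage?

1.0000 (no arbitrage)

Around USD → SGD → INR → USD: 1 × 1.35560 ÷ 0.0180015 ÷ 75.3048 = 1.000000
Product ≈ 1 (deviation 0.000%, within rounding noise).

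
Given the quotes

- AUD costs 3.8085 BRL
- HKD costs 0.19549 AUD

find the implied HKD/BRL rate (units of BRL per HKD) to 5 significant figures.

1 HKD × 0.19549 = 0.19549 AUD
0.19549 AUD × 3.8085 = 0.744524 BRL

HKD/BRL = 0.74452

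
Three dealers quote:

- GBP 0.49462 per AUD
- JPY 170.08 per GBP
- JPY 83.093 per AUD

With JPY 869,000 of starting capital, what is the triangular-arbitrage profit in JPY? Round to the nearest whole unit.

Profitable loop is JPY → AUD → GBP → JPY:
JPY 869,000 ÷ 83.093 = AUD 10,458.16
AUD 10,458.16 × 0.49462 = GBP 5,172.82
GBP 5,172.82 × 170.08 = JPY 879,793
Profit = JPY 879,793 − JPY 869,000

Profit: JPY 10,793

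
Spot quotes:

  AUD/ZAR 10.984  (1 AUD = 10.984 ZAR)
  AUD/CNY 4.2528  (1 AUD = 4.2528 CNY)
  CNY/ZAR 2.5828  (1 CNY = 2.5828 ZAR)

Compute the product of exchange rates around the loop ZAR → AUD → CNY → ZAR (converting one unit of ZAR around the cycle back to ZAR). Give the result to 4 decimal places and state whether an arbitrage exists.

Around ZAR → AUD → CNY → ZAR: 1 ÷ 10.984 × 4.2528 × 2.5828 = 1.000012
Product ≈ 1 (deviation 0.001%, within rounding noise).

1.0000 (no arbitrage)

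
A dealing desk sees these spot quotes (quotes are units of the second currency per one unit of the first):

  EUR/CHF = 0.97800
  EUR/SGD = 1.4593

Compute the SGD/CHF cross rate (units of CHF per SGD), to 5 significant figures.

1 SGD ÷ 1.4593 = 0.68526 EUR
0.68526 EUR × 0.97800 = 0.670184 CHF

SGD/CHF = 0.67018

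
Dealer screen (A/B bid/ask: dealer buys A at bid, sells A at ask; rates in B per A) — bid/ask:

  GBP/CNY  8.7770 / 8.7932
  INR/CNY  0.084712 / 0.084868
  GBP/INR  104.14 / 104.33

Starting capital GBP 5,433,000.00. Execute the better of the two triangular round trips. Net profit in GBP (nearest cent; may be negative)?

Best loop GBP → INR → CNY → GBP:
GBP 5,433,000.00 × 104.14 (sell GBP at bid) = INR 565,792,620.00
INR 565,792,620.00 × 0.084712 (sell INR at bid) = CNY 47,929,424.43
CNY 47,929,424.43 ÷ 8.7932 (buy GBP at ask) = GBP 5,450,737.44

Net profit: GBP 17,737.44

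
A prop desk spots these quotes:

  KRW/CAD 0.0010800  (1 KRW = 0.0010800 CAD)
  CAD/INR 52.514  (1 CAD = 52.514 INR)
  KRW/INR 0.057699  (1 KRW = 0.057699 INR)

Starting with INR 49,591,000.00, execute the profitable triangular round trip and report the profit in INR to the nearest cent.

Profit: INR 860,292.51

Profitable loop is INR → CAD → KRW → INR:
INR 49,591,000.00 ÷ 52.514 = CAD 944,338.65
CAD 944,338.65 ÷ 0.0010800 = KRW 874,387,641
KRW 874,387,641 × 0.057699 = INR 50,451,292.51
Profit = INR 50,451,292.51 − INR 49,591,000.00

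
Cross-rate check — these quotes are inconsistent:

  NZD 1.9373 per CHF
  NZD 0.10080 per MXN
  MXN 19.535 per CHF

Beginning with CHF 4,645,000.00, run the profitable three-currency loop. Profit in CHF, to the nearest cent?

Profitable loop is CHF → MXN → NZD → CHF:
CHF 4,645,000.00 × 19.535 = MXN 90,740,075.00
MXN 90,740,075.00 × 0.10080 = NZD 9,146,599.56
NZD 9,146,599.56 ÷ 1.9373 = CHF 4,721,312.94
Profit = CHF 4,721,312.94 − CHF 4,645,000.00

Profit: CHF 76,312.94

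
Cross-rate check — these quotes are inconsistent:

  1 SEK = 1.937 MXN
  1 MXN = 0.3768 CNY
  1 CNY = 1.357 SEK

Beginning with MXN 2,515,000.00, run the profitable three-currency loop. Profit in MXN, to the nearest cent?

Profitable loop is MXN → SEK → CNY → MXN:
MXN 2,515,000.00 ÷ 1.937 = SEK 1,298,399.59
SEK 1,298,399.59 ÷ 1.357 = CNY 956,816.20
CNY 956,816.20 ÷ 0.3768 = MXN 2,539,321.13
Profit = MXN 2,539,321.13 − MXN 2,515,000.00

Profit: MXN 24,321.13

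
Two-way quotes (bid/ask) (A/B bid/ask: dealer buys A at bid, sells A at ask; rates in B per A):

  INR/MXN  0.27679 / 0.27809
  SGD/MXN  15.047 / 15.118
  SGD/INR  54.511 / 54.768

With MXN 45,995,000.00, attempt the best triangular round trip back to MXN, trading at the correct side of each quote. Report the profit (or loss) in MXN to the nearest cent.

Best loop MXN → SGD → INR → MXN:
MXN 45,995,000.00 ÷ 15.118 (buy SGD at ask) = SGD 3,042,399.79
SGD 3,042,399.79 × 54.511 (sell SGD at bid) = INR 165,844,254.86
INR 165,844,254.86 × 0.27679 (sell INR at bid) = MXN 45,904,031.30

Net result: MXN -90,968.70 (no profitable arbitrage after spreads)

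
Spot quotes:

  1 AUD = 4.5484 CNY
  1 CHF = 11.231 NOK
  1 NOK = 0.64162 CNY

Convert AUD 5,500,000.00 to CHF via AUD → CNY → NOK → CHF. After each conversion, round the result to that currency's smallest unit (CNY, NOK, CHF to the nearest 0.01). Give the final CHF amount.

CHF 3,471,562.75

AUD 5,500,000.00 × 4.5484 = CNY 25,016,200.00
CNY 25,016,200.00 ÷ 0.64162 = NOK 38,989,121.29
NOK 38,989,121.29 ÷ 11.231 = CHF 3,471,562.75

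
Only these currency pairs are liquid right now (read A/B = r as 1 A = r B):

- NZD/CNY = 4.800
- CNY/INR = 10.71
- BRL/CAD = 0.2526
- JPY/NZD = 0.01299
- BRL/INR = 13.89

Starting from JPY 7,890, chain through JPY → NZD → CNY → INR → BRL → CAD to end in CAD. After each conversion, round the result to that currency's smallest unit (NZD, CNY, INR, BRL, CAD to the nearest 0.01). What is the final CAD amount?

CAD 95.82

JPY 7,890 × 0.01299 = NZD 102.49
NZD 102.49 × 4.800 = CNY 491.95
CNY 491.95 × 10.71 = INR 5,268.78
INR 5,268.78 ÷ 13.89 = BRL 379.32
BRL 379.32 × 0.2526 = CAD 95.82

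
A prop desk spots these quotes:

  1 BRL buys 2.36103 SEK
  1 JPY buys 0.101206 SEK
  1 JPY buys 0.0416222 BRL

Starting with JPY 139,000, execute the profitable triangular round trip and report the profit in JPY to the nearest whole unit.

Profit: JPY 4,151

Profitable loop is JPY → SEK → BRL → JPY:
JPY 139,000 × 0.101206 = SEK 14,067.63
SEK 14,067.63 ÷ 2.36103 = BRL 5,958.26
BRL 5,958.26 ÷ 0.0416222 = JPY 143,151
Profit = JPY 143,151 − JPY 139,000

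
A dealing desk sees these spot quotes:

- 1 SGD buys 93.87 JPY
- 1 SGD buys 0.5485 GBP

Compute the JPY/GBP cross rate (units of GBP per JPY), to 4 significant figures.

JPY/GBP = 0.005843

1 JPY ÷ 93.87 = 0.010653 SGD
0.010653 SGD × 0.5485 = 0.00584319 GBP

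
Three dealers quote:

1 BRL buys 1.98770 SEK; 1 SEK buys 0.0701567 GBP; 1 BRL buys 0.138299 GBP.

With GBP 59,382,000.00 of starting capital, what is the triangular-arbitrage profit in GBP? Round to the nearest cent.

Profit: GBP 494,412.43

Profitable loop is GBP → BRL → SEK → GBP:
GBP 59,382,000.00 ÷ 0.138299 = BRL 429,374,037.41
BRL 429,374,037.41 × 1.98770 = SEK 853,466,774.16
SEK 853,466,774.16 × 0.0701567 = GBP 59,876,412.43
Profit = GBP 59,876,412.43 − GBP 59,382,000.00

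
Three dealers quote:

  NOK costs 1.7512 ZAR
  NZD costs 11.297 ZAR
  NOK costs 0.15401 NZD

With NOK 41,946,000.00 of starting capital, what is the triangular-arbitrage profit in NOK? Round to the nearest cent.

Profit: NOK 273,613.33

Profitable loop is NOK → ZAR → NZD → NOK:
NOK 41,946,000.00 × 1.7512 = ZAR 73,455,835.20
ZAR 73,455,835.20 ÷ 11.297 = NZD 6,502,242.65
NZD 6,502,242.65 ÷ 0.15401 = NOK 42,219,613.33
Profit = NOK 42,219,613.33 − NOK 41,946,000.00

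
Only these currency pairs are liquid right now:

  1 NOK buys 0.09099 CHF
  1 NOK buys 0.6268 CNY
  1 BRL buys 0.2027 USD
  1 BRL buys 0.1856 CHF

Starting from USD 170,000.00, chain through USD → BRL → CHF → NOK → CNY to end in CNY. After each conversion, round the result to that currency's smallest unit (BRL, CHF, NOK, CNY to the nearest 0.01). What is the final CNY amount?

CNY 1,072,280.66

USD 170,000.00 ÷ 0.2027 = BRL 838,677.85
BRL 838,677.85 × 0.1856 = CHF 155,658.61
CHF 155,658.61 ÷ 0.09099 = NOK 1,710,722.17
NOK 1,710,722.17 × 0.6268 = CNY 1,072,280.66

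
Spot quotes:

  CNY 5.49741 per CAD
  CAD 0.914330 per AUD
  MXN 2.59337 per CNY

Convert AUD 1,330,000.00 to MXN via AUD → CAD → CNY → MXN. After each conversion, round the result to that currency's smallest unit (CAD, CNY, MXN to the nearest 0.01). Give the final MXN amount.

MXN 17,337,130.63

AUD 1,330,000.00 × 0.914330 = CAD 1,216,058.90
CAD 1,216,058.90 × 5.49741 = CNY 6,685,174.36
CNY 6,685,174.36 × 2.59337 = MXN 17,337,130.63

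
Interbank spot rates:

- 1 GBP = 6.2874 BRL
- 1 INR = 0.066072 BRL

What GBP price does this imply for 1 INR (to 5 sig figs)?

INR/GBP = 0.010509

1 INR × 0.066072 = 0.066072 BRL
0.066072 BRL ÷ 6.2874 = 0.0105086 GBP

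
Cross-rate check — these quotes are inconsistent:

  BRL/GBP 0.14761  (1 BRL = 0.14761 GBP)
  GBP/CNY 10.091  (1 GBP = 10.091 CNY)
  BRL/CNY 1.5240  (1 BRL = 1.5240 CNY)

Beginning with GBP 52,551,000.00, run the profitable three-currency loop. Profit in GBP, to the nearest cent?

Profitable loop is GBP → BRL → CNY → GBP:
GBP 52,551,000.00 ÷ 0.14761 = BRL 356,012,465.28
BRL 356,012,465.28 × 1.5240 = CNY 542,562,997.09
CNY 542,562,997.09 ÷ 10.091 = GBP 53,767,019.83
Profit = GBP 53,767,019.83 − GBP 52,551,000.00

Profit: GBP 1,216,019.83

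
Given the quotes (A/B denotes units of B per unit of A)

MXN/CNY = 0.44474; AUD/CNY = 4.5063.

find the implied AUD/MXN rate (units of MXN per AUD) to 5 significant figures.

AUD/MXN = 10.132

1 AUD × 4.5063 = 4.5063 CNY
4.5063 CNY ÷ 0.44474 = 10.1324 MXN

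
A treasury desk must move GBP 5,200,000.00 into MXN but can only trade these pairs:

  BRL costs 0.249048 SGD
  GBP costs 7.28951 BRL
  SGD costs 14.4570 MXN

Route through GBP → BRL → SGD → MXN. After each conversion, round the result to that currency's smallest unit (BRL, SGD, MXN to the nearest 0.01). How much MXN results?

GBP 5,200,000.00 × 7.28951 = BRL 37,905,452.00
BRL 37,905,452.00 × 0.249048 = SGD 9,440,277.01
SGD 9,440,277.01 × 14.4570 = MXN 136,478,084.73

MXN 136,478,084.73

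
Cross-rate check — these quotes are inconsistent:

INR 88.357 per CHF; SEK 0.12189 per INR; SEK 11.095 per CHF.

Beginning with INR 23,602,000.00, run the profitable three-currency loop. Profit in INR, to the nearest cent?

Profit: INR 712,596.89

Profitable loop is INR → CHF → SEK → INR:
INR 23,602,000.00 ÷ 88.357 = CHF 267,120.88
CHF 267,120.88 × 11.095 = SEK 2,963,706.21
SEK 2,963,706.21 ÷ 0.12189 = INR 24,314,596.89
Profit = INR 24,314,596.89 − INR 23,602,000.00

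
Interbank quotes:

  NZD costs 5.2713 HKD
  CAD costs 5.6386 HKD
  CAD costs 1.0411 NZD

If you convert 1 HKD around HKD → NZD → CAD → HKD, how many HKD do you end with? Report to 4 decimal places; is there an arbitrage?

Around HKD → NZD → CAD → HKD: 1 ÷ 5.2713 ÷ 1.0411 × 5.6386 = 1.027451
Product > 1; profitable direction is HKD → NZD → CAD → HKD.

1.0275 (arbitrage exists)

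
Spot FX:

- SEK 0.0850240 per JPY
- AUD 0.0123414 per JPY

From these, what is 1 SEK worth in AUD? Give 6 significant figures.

1 SEK ÷ 0.0850240 = 11.7614 JPY
11.7614 JPY × 0.0123414 = 0.145152 AUD

SEK/AUD = 0.145152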